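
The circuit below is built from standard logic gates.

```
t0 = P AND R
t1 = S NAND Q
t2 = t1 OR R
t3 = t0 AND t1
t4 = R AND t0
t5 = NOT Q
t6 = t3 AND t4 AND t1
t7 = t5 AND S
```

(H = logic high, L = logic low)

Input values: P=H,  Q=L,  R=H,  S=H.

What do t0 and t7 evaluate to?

t0 = H, t7 = H

t0 = P AND R = H AND H = H
t5 = NOT Q = NOT L = H
t7 = t5 AND S = H AND H = H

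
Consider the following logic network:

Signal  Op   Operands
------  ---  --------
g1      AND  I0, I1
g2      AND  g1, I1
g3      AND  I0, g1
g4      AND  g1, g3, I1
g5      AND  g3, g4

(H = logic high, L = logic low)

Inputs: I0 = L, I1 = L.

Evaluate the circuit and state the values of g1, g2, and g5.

g1 = I0 AND I1 = L AND L = L
g2 = g1 AND I1 = L AND L = L
g3 = I0 AND g1 = L AND L = L
g4 = g1 AND g3 AND I1 = L AND L AND L = L
g5 = g3 AND g4 = L AND L = L

g1 = L, g2 = L, g5 = L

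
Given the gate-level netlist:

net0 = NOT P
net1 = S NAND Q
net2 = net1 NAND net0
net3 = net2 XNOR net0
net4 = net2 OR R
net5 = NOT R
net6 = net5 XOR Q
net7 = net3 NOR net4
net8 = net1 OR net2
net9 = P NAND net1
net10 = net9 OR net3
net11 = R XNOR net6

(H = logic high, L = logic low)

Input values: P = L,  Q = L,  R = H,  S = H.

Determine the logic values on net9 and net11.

net9 = H, net11 = L

net1 = S NAND Q = H NAND L = H
net5 = NOT R = NOT H = L
net6 = net5 XOR Q = L XOR L = L
net9 = P NAND net1 = L NAND H = H
net11 = R XNOR net6 = H XNOR L = L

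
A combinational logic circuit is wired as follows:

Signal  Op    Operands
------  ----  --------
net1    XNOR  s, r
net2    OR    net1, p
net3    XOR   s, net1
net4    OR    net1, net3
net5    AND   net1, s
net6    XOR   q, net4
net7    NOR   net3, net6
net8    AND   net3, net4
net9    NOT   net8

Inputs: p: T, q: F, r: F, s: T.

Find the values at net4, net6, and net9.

net1 = s XNOR r = T XNOR F = F
net3 = s XOR net1 = T XOR F = T
net4 = net1 OR net3 = F OR T = T
net6 = q XOR net4 = F XOR T = T
net8 = net3 AND net4 = T AND T = T
net9 = NOT net8 = NOT T = F

net4 = T, net6 = T, net9 = F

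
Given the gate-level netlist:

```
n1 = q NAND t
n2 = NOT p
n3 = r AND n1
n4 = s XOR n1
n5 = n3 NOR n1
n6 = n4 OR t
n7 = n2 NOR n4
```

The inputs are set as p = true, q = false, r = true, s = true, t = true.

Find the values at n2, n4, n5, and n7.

n2 = false  n4 = false  n5 = false  n7 = true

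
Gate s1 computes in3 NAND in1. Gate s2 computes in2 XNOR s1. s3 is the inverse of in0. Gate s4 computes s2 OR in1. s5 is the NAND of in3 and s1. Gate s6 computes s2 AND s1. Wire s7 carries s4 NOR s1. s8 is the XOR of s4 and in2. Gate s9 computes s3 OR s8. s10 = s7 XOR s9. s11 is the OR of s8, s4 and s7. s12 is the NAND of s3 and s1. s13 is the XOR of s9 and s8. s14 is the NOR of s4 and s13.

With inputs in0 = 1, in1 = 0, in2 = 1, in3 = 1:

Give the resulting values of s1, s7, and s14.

s1 = in3 NAND in1 = 1 NAND 0 = 1
s2 = in2 XNOR s1 = 1 XNOR 1 = 1
s3 = NOT in0 = NOT 1 = 0
s4 = s2 OR in1 = 1 OR 0 = 1
s7 = s4 NOR s1 = 1 NOR 1 = 0
s8 = s4 XOR in2 = 1 XOR 1 = 0
s9 = s3 OR s8 = 0 OR 0 = 0
s13 = s9 XOR s8 = 0 XOR 0 = 0
s14 = s4 NOR s13 = 1 NOR 0 = 0

s1 = 1, s7 = 0, s14 = 0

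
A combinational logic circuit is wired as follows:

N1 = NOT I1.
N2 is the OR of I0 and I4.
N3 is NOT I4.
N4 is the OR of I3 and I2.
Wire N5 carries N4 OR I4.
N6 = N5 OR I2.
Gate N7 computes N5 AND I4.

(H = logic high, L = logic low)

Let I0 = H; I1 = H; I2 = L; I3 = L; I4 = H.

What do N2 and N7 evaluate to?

N2 = I0 OR I4 = H OR H = H
N4 = I3 OR I2 = L OR L = L
N5 = N4 OR I4 = L OR H = H
N7 = N5 AND I4 = H AND H = H

N2 = H  N7 = H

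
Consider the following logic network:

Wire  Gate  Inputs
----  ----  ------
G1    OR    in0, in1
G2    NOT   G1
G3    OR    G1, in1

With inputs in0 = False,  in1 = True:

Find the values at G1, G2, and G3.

G1 = True, G2 = False, G3 = True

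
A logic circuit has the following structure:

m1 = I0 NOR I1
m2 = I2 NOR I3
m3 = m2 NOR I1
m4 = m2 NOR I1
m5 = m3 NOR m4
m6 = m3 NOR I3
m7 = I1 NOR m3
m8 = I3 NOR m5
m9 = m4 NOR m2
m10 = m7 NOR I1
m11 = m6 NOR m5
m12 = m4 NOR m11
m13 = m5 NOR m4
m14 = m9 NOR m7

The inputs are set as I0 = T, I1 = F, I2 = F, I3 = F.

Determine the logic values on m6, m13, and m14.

m6 = T; m13 = F; m14 = F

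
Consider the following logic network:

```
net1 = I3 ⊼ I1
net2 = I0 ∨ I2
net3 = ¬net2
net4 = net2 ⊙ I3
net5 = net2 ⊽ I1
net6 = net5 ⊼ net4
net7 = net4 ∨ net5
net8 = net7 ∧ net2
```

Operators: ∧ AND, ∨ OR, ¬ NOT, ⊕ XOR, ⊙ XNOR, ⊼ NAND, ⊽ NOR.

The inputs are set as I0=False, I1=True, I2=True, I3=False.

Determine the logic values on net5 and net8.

net5 = False  net8 = False

net2 = I0 OR I2 = False OR True = True
net4 = net2 XNOR I3 = True XNOR False = False
net5 = net2 NOR I1 = True NOR True = False
net7 = net4 OR net5 = False OR False = False
net8 = net7 AND net2 = False AND True = False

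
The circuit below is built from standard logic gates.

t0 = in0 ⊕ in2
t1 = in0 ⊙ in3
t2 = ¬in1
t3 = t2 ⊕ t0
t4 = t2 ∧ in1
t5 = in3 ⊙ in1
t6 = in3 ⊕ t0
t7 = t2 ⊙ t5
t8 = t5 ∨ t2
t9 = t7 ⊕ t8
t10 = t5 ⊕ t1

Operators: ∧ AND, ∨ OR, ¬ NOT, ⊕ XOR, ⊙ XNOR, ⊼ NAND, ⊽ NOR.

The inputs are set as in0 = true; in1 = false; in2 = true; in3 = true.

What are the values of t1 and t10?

t1 = true  t10 = true

t1 = in0 XNOR in3 = true XNOR true = true
t5 = in3 XNOR in1 = true XNOR false = false
t10 = t5 XOR t1 = false XOR true = true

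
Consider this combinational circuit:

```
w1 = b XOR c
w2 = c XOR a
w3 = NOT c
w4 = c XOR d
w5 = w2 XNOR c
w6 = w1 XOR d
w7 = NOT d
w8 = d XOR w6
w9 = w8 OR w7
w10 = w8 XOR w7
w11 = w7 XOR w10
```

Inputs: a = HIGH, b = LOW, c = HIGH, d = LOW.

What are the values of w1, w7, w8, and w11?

w1 = HIGH; w7 = HIGH; w8 = HIGH; w11 = HIGH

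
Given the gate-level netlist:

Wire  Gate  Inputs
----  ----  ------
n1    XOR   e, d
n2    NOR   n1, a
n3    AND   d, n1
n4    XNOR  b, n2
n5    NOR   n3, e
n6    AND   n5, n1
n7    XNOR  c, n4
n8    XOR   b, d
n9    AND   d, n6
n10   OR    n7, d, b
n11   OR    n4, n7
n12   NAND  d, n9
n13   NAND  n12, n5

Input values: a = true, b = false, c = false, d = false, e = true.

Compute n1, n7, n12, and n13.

n1 = e XOR d = true XOR false = true
n2 = n1 NOR a = true NOR true = false
n3 = d AND n1 = false AND true = false
n4 = b XNOR n2 = false XNOR false = true
n5 = n3 NOR e = false NOR true = false
n6 = n5 AND n1 = false AND true = false
n7 = c XNOR n4 = false XNOR true = false
n9 = d AND n6 = false AND false = false
n12 = d NAND n9 = false NAND false = true
n13 = n12 NAND n5 = true NAND false = true

n1 = true; n7 = false; n12 = true; n13 = true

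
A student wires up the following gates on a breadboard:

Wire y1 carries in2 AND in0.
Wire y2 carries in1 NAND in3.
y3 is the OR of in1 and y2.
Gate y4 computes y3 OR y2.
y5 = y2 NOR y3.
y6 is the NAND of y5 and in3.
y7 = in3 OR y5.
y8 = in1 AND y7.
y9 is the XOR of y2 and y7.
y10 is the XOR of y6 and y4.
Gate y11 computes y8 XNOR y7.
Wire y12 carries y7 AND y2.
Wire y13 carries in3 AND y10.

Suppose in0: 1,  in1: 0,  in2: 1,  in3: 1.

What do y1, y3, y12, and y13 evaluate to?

y1 = in2 AND in0 = 1 AND 1 = 1
y2 = in1 NAND in3 = 0 NAND 1 = 1
y3 = in1 OR y2 = 0 OR 1 = 1
y4 = y3 OR y2 = 1 OR 1 = 1
y5 = y2 NOR y3 = 1 NOR 1 = 0
y6 = y5 NAND in3 = 0 NAND 1 = 1
y7 = in3 OR y5 = 1 OR 0 = 1
y10 = y6 XOR y4 = 1 XOR 1 = 0
y12 = y7 AND y2 = 1 AND 1 = 1
y13 = in3 AND y10 = 1 AND 0 = 0

y1 = 1; y3 = 1; y12 = 1; y13 = 0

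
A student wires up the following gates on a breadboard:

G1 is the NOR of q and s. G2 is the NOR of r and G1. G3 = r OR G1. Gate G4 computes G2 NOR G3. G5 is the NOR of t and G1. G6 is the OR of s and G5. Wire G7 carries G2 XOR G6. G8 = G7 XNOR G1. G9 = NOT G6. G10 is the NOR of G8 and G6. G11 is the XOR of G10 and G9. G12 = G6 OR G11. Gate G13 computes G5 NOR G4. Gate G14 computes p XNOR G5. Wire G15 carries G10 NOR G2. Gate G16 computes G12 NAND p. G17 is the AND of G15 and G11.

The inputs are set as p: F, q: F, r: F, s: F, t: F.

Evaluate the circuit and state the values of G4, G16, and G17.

G4 = F; G16 = T; G17 = F

G1 = q NOR s = F NOR F = T
G2 = r NOR G1 = F NOR T = F
G3 = r OR G1 = F OR T = T
G4 = G2 NOR G3 = F NOR T = F
G5 = t NOR G1 = F NOR T = F
G6 = s OR G5 = F OR F = F
G7 = G2 XOR G6 = F XOR F = F
G8 = G7 XNOR G1 = F XNOR T = F
G9 = NOT G6 = NOT F = T
G10 = G8 NOR G6 = F NOR F = T
G11 = G10 XOR G9 = T XOR T = F
G12 = G6 OR G11 = F OR F = F
G15 = G10 NOR G2 = T NOR F = F
G16 = G12 NAND p = F NAND F = T
G17 = G15 AND G11 = F AND F = F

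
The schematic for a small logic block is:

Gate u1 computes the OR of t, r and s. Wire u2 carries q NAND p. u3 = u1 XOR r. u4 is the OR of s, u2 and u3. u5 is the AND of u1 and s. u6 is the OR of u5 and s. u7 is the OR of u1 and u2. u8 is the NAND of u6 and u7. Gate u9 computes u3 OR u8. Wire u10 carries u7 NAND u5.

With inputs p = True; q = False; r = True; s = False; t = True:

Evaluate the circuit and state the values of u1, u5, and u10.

u1 = True, u5 = False, u10 = True

u1 = t OR r OR s = True OR True OR False = True
u2 = q NAND p = False NAND True = True
u5 = u1 AND s = True AND False = False
u7 = u1 OR u2 = True OR True = True
u10 = u7 NAND u5 = True NAND False = True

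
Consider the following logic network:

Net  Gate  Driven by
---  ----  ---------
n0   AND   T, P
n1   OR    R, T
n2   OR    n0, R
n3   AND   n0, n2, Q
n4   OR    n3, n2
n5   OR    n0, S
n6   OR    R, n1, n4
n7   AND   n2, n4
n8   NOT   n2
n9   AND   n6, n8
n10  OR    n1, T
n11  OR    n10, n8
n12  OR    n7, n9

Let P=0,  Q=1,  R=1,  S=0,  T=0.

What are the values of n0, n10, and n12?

n0 = 0  n10 = 1  n12 = 1

n0 = T AND P = 0 AND 0 = 0
n1 = R OR T = 1 OR 0 = 1
n2 = n0 OR R = 0 OR 1 = 1
n3 = n0 AND n2 AND Q = 0 AND 1 AND 1 = 0
n4 = n3 OR n2 = 0 OR 1 = 1
n6 = R OR n1 OR n4 = 1 OR 1 OR 1 = 1
n7 = n2 AND n4 = 1 AND 1 = 1
n8 = NOT n2 = NOT 1 = 0
n9 = n6 AND n8 = 1 AND 0 = 0
n10 = n1 OR T = 1 OR 0 = 1
n12 = n7 OR n9 = 1 OR 0 = 1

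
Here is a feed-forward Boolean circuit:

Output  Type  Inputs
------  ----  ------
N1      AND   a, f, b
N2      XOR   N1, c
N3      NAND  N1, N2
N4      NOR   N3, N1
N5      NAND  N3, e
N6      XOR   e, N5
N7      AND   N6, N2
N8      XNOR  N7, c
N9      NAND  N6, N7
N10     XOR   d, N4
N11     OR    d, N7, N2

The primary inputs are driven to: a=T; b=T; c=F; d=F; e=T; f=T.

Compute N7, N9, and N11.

N1 = a AND f AND b = T AND T AND T = T
N2 = N1 XOR c = T XOR F = T
N3 = N1 NAND N2 = T NAND T = F
N5 = N3 NAND e = F NAND T = T
N6 = e XOR N5 = T XOR T = F
N7 = N6 AND N2 = F AND T = F
N9 = N6 NAND N7 = F NAND F = T
N11 = d OR N7 OR N2 = F OR F OR T = T

N7 = F, N9 = T, N11 = T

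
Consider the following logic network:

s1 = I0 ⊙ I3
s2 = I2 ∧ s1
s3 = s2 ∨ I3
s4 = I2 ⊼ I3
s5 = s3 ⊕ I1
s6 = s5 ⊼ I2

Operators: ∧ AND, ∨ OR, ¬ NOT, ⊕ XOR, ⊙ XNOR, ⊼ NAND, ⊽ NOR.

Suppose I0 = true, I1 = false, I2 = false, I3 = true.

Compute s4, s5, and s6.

s4 = true, s5 = true, s6 = true

s1 = I0 XNOR I3 = true XNOR true = true
s2 = I2 AND s1 = false AND true = false
s3 = s2 OR I3 = false OR true = true
s4 = I2 NAND I3 = false NAND true = true
s5 = s3 XOR I1 = true XOR false = true
s6 = s5 NAND I2 = true NAND false = true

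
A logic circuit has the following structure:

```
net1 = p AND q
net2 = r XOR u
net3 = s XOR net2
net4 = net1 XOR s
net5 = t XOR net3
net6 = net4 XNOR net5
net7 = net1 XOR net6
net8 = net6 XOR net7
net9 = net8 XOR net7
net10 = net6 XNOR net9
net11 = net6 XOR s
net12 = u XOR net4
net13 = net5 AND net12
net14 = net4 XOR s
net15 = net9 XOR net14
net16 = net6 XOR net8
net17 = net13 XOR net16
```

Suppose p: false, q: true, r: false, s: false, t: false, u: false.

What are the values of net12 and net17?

net1 = p AND q = false AND true = false
net2 = r XOR u = false XOR false = false
net3 = s XOR net2 = false XOR false = false
net4 = net1 XOR s = false XOR false = false
net5 = t XOR net3 = false XOR false = false
net6 = net4 XNOR net5 = false XNOR false = true
net7 = net1 XOR net6 = false XOR true = true
net8 = net6 XOR net7 = true XOR true = false
net12 = u XOR net4 = false XOR false = false
net13 = net5 AND net12 = false AND false = false
net16 = net6 XOR net8 = true XOR false = true
net17 = net13 XOR net16 = false XOR true = true

net12 = false, net17 = true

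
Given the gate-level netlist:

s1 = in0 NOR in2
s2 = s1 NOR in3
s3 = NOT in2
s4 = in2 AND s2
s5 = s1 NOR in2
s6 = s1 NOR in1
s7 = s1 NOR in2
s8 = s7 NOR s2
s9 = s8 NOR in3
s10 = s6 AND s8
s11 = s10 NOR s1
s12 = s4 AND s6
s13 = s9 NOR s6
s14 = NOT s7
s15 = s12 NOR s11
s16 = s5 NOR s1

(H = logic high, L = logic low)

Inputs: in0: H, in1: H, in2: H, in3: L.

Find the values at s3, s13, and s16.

s3 = L  s13 = L  s16 = H

s1 = in0 NOR in2 = H NOR H = L
s2 = s1 NOR in3 = L NOR L = H
s3 = NOT in2 = NOT H = L
s5 = s1 NOR in2 = L NOR H = L
s6 = s1 NOR in1 = L NOR H = L
s7 = s1 NOR in2 = L NOR H = L
s8 = s7 NOR s2 = L NOR H = L
s9 = s8 NOR in3 = L NOR L = H
s13 = s9 NOR s6 = H NOR L = L
s16 = s5 NOR s1 = L NOR L = H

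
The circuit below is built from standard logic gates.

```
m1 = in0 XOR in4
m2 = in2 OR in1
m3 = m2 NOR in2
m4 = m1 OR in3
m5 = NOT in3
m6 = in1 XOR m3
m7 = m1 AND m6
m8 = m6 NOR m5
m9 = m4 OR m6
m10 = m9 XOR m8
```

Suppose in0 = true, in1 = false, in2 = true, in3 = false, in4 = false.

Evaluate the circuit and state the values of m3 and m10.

m1 = in0 XOR in4 = true XOR false = true
m2 = in2 OR in1 = true OR false = true
m3 = m2 NOR in2 = true NOR true = false
m4 = m1 OR in3 = true OR false = true
m5 = NOT in3 = NOT false = true
m6 = in1 XOR m3 = false XOR false = false
m8 = m6 NOR m5 = false NOR true = false
m9 = m4 OR m6 = true OR false = true
m10 = m9 XOR m8 = true XOR false = true

m3 = false; m10 = true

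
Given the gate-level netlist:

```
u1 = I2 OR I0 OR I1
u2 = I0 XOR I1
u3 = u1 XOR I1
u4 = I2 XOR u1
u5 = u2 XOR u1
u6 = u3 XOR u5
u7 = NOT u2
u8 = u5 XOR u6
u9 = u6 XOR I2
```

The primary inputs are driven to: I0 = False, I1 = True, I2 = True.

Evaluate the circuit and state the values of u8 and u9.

u1 = I2 OR I0 OR I1 = True OR False OR True = True
u2 = I0 XOR I1 = False XOR True = True
u3 = u1 XOR I1 = True XOR True = False
u5 = u2 XOR u1 = True XOR True = False
u6 = u3 XOR u5 = False XOR False = False
u8 = u5 XOR u6 = False XOR False = False
u9 = u6 XOR I2 = False XOR True = True

u8 = False, u9 = True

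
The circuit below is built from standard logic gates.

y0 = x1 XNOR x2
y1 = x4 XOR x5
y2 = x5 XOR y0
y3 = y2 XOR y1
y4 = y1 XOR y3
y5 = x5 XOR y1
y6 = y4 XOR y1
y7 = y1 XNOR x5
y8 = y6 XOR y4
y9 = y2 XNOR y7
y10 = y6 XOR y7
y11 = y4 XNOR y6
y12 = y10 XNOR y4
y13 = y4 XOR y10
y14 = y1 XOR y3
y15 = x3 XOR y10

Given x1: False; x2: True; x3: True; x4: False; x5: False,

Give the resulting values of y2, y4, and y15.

y0 = x1 XNOR x2 = False XNOR True = False
y1 = x4 XOR x5 = False XOR False = False
y2 = x5 XOR y0 = False XOR False = False
y3 = y2 XOR y1 = False XOR False = False
y4 = y1 XOR y3 = False XOR False = False
y6 = y4 XOR y1 = False XOR False = False
y7 = y1 XNOR x5 = False XNOR False = True
y10 = y6 XOR y7 = False XOR True = True
y15 = x3 XOR y10 = True XOR True = False

y2 = False, y4 = False, y15 = False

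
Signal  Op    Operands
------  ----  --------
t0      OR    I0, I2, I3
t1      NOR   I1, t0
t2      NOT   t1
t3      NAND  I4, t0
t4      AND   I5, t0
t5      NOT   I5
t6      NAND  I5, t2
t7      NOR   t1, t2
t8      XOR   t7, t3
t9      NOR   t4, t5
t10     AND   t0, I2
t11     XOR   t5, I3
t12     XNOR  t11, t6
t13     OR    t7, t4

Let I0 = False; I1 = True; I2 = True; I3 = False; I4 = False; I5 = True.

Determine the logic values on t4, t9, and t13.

t4 = True; t9 = False; t13 = True

t0 = I0 OR I2 OR I3 = False OR True OR False = True
t1 = I1 NOR t0 = True NOR True = False
t2 = NOT t1 = NOT False = True
t4 = I5 AND t0 = True AND True = True
t5 = NOT I5 = NOT True = False
t7 = t1 NOR t2 = False NOR True = False
t9 = t4 NOR t5 = True NOR False = False
t13 = t7 OR t4 = False OR True = True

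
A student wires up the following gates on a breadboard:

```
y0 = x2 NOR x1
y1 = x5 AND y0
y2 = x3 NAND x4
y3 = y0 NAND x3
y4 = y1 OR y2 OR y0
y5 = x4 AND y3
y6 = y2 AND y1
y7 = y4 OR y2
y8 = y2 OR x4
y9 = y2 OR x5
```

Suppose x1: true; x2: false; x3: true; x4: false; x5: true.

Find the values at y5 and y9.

y5 = false  y9 = true

y0 = x2 NOR x1 = false NOR true = false
y2 = x3 NAND x4 = true NAND false = true
y3 = y0 NAND x3 = false NAND true = true
y5 = x4 AND y3 = false AND true = false
y9 = y2 OR x5 = true OR true = true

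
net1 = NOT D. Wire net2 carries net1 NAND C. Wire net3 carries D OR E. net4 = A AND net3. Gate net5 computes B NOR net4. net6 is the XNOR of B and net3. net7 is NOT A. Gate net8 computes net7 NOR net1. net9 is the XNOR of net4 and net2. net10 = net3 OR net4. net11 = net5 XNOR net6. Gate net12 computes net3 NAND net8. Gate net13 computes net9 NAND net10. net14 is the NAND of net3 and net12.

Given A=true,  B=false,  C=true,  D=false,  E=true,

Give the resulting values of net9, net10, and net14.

net9 = false, net10 = true, net14 = false

net1 = NOT D = NOT false = true
net2 = net1 NAND C = true NAND true = false
net3 = D OR E = false OR true = true
net4 = A AND net3 = true AND true = true
net7 = NOT A = NOT true = false
net8 = net7 NOR net1 = false NOR true = false
net9 = net4 XNOR net2 = true XNOR false = false
net10 = net3 OR net4 = true OR true = true
net12 = net3 NAND net8 = true NAND false = true
net14 = net3 NAND net12 = true NAND true = false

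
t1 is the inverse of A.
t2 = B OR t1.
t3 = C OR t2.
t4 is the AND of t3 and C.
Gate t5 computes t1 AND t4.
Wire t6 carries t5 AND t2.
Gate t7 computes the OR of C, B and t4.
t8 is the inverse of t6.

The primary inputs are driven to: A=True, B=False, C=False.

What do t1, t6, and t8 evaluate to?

t1 = False; t6 = False; t8 = True

t1 = NOT A = NOT True = False
t2 = B OR t1 = False OR False = False
t3 = C OR t2 = False OR False = False
t4 = t3 AND C = False AND False = False
t5 = t1 AND t4 = False AND False = False
t6 = t5 AND t2 = False AND False = False
t8 = NOT t6 = NOT False = True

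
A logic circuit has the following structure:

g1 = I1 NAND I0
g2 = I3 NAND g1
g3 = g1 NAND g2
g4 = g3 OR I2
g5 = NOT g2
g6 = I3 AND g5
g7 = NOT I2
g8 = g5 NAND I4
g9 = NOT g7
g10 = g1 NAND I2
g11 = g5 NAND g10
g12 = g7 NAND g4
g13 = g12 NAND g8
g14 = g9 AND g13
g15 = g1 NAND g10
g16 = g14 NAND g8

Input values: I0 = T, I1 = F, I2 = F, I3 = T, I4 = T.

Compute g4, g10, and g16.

g4 = T; g10 = T; g16 = T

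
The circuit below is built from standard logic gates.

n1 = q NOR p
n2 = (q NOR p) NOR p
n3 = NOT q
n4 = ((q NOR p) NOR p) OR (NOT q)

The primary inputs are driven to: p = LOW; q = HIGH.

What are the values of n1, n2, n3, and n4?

n1 = HIGH NOR LOW = LOW
n2 = (HIGH NOR LOW) NOR LOW = HIGH
n3 = NOT HIGH = LOW
n4 = ((HIGH NOR LOW) NOR LOW) OR (NOT HIGH) = HIGH

n1 = LOW  n2 = HIGH  n3 = LOW  n4 = HIGH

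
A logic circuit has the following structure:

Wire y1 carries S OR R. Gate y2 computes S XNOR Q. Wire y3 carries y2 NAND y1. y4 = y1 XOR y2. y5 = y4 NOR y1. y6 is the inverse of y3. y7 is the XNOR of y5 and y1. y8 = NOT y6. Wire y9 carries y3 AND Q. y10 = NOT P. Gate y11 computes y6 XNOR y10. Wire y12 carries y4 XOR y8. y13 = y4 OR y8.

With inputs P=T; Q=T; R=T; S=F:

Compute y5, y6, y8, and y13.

y1 = S OR R = F OR T = T
y2 = S XNOR Q = F XNOR T = F
y3 = y2 NAND y1 = F NAND T = T
y4 = y1 XOR y2 = T XOR F = T
y5 = y4 NOR y1 = T NOR T = F
y6 = NOT y3 = NOT T = F
y8 = NOT y6 = NOT F = T
y13 = y4 OR y8 = T OR T = T

y5 = F, y6 = F, y8 = T, y13 = T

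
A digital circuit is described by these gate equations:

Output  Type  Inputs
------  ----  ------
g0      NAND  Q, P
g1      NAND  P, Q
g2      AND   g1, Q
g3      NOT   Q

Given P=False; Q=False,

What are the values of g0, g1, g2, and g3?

g0 = True, g1 = True, g2 = False, g3 = True

g0 = Q NAND P = False NAND False = True
g1 = P NAND Q = False NAND False = True
g2 = g1 AND Q = True AND False = False
g3 = NOT Q = NOT False = True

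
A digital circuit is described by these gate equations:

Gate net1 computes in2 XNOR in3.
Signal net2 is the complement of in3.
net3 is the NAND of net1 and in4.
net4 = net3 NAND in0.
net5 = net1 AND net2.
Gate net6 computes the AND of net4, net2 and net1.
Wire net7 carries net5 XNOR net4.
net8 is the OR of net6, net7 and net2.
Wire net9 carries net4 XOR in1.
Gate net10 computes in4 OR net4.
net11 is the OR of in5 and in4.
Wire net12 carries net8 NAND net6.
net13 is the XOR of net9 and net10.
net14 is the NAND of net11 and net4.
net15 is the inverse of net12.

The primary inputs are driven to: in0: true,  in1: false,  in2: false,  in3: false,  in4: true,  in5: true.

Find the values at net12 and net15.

net12 = false; net15 = true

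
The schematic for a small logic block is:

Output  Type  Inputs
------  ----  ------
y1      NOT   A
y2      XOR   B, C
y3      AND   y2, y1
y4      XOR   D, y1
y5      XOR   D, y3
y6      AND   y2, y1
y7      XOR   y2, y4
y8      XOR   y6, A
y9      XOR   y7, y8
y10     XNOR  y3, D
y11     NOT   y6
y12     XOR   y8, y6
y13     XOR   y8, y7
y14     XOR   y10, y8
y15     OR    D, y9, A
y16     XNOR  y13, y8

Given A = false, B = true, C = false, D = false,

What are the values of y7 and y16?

y7 = false, y16 = true

y1 = NOT A = NOT false = true
y2 = B XOR C = true XOR false = true
y4 = D XOR y1 = false XOR true = true
y6 = y2 AND y1 = true AND true = true
y7 = y2 XOR y4 = true XOR true = false
y8 = y6 XOR A = true XOR false = true
y13 = y8 XOR y7 = true XOR false = true
y16 = y13 XNOR y8 = true XNOR true = true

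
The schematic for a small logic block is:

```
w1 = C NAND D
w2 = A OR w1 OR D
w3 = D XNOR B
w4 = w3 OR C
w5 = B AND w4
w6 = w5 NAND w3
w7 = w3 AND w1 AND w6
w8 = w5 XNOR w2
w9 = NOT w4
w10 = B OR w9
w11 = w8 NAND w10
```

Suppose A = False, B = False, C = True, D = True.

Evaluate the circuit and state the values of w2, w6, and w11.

w2 = True; w6 = True; w11 = True

w1 = C NAND D = True NAND True = False
w2 = A OR w1 OR D = False OR False OR True = True
w3 = D XNOR B = True XNOR False = False
w4 = w3 OR C = False OR True = True
w5 = B AND w4 = False AND True = False
w6 = w5 NAND w3 = False NAND False = True
w8 = w5 XNOR w2 = False XNOR True = False
w9 = NOT w4 = NOT True = False
w10 = B OR w9 = False OR False = False
w11 = w8 NAND w10 = False NAND False = True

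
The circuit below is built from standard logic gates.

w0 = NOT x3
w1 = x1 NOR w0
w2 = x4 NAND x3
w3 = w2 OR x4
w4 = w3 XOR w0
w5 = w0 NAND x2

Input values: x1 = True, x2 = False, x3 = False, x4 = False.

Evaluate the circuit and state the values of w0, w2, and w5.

w0 = NOT x3 = NOT False = True
w2 = x4 NAND x3 = False NAND False = True
w5 = w0 NAND x2 = True NAND False = True

w0 = True  w2 = True  w5 = True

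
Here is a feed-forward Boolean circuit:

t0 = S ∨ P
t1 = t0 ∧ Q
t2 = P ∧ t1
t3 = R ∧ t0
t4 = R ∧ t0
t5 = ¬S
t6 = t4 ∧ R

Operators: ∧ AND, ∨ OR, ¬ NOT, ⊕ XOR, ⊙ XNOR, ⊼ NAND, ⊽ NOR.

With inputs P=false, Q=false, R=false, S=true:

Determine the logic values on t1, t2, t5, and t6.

t1 = false, t2 = false, t5 = false, t6 = false

t0 = S OR P = true OR false = true
t1 = t0 AND Q = true AND false = false
t2 = P AND t1 = false AND false = false
t4 = R AND t0 = false AND true = false
t5 = NOT S = NOT true = false
t6 = t4 AND R = false AND false = false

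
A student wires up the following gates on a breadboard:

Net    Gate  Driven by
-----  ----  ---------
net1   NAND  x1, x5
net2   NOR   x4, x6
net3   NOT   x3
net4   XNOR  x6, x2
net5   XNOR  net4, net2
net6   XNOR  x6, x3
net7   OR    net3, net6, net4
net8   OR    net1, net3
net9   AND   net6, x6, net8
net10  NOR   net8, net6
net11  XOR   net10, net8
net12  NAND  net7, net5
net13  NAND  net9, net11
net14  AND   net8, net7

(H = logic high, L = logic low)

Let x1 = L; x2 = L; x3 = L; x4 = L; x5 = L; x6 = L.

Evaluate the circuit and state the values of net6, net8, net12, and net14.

net6 = H  net8 = H  net12 = L  net14 = H

net1 = x1 NAND x5 = L NAND L = H
net2 = x4 NOR x6 = L NOR L = H
net3 = NOT x3 = NOT L = H
net4 = x6 XNOR x2 = L XNOR L = H
net5 = net4 XNOR net2 = H XNOR H = H
net6 = x6 XNOR x3 = L XNOR L = H
net7 = net3 OR net6 OR net4 = H OR H OR H = H
net8 = net1 OR net3 = H OR H = H
net12 = net7 NAND net5 = H NAND H = L
net14 = net8 AND net7 = H AND H = H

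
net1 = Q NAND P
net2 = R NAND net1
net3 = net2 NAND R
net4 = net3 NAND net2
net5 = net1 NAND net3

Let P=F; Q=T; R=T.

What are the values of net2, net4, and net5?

net1 = Q NAND P = T NAND F = T
net2 = R NAND net1 = T NAND T = F
net3 = net2 NAND R = F NAND T = T
net4 = net3 NAND net2 = T NAND F = T
net5 = net1 NAND net3 = T NAND T = F

net2 = F, net4 = T, net5 = F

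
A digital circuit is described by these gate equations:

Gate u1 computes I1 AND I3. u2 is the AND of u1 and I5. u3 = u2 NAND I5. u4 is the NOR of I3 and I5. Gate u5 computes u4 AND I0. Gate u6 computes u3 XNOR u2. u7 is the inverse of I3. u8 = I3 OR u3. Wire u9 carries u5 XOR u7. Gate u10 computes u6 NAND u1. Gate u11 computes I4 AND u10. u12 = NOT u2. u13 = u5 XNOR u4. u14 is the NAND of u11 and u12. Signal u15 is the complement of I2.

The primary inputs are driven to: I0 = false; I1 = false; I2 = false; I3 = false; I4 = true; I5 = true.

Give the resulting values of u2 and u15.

u2 = false; u15 = true

u1 = I1 AND I3 = false AND false = false
u2 = u1 AND I5 = false AND true = false
u15 = NOT I2 = NOT false = true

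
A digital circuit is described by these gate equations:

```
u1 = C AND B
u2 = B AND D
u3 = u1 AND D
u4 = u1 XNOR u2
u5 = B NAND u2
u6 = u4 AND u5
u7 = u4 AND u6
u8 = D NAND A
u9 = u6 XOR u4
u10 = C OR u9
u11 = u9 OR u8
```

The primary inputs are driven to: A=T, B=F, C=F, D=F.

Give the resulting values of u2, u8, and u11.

u1 = C AND B = F AND F = F
u2 = B AND D = F AND F = F
u4 = u1 XNOR u2 = F XNOR F = T
u5 = B NAND u2 = F NAND F = T
u6 = u4 AND u5 = T AND T = T
u8 = D NAND A = F NAND T = T
u9 = u6 XOR u4 = T XOR T = F
u11 = u9 OR u8 = F OR T = T

u2 = F  u8 = T  u11 = T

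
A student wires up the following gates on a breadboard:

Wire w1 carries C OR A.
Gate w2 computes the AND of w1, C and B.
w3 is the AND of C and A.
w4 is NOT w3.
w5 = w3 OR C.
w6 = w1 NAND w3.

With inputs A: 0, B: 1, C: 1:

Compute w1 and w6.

w1 = C OR A = 1 OR 0 = 1
w3 = C AND A = 1 AND 0 = 0
w6 = w1 NAND w3 = 1 NAND 0 = 1

w1 = 1  w6 = 1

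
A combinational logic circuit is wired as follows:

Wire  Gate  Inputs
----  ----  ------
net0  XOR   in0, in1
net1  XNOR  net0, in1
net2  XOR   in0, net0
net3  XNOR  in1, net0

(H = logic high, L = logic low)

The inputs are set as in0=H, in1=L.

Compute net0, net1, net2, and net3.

net0 = H, net1 = L, net2 = L, net3 = L

net0 = in0 XOR in1 = H XOR L = H
net1 = net0 XNOR in1 = H XNOR L = L
net2 = in0 XOR net0 = H XOR H = L
net3 = in1 XNOR net0 = L XNOR H = L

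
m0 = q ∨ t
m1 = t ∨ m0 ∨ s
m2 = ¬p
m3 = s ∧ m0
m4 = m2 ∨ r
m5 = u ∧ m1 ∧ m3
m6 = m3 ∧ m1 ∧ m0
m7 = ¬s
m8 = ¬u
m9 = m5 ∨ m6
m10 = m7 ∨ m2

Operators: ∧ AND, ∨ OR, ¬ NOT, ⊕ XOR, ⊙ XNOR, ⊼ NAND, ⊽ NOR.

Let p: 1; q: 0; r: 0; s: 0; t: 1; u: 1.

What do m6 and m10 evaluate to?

m0 = q OR t = 0 OR 1 = 1
m1 = t OR m0 OR s = 1 OR 1 OR 0 = 1
m2 = NOT p = NOT 1 = 0
m3 = s AND m0 = 0 AND 1 = 0
m6 = m3 AND m1 AND m0 = 0 AND 1 AND 1 = 0
m7 = NOT s = NOT 0 = 1
m10 = m7 OR m2 = 1 OR 0 = 1

m6 = 0; m10 = 1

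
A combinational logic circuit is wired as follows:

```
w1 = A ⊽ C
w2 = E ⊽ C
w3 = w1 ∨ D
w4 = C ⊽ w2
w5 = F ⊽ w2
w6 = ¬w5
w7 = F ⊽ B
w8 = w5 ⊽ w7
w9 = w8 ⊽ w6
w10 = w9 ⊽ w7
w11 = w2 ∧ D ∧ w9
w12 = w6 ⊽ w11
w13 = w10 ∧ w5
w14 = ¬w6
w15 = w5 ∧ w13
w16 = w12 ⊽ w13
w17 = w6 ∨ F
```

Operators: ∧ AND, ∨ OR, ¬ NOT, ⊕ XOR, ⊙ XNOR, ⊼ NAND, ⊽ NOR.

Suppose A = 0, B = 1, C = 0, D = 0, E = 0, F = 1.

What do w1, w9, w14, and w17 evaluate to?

w1 = 1, w9 = 0, w14 = 0, w17 = 1

w1 = A NOR C = 0 NOR 0 = 1
w2 = E NOR C = 0 NOR 0 = 1
w5 = F NOR w2 = 1 NOR 1 = 0
w6 = NOT w5 = NOT 0 = 1
w7 = F NOR B = 1 NOR 1 = 0
w8 = w5 NOR w7 = 0 NOR 0 = 1
w9 = w8 NOR w6 = 1 NOR 1 = 0
w14 = NOT w6 = NOT 1 = 0
w17 = w6 OR F = 1 OR 1 = 1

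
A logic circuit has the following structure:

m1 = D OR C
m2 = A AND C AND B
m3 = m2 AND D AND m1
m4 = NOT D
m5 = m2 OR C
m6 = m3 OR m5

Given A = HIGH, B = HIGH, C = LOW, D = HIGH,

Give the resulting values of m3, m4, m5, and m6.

m3 = LOW, m4 = LOW, m5 = LOW, m6 = LOW

m1 = D OR C = HIGH OR LOW = HIGH
m2 = A AND C AND B = HIGH AND LOW AND HIGH = LOW
m3 = m2 AND D AND m1 = LOW AND HIGH AND HIGH = LOW
m4 = NOT D = NOT HIGH = LOW
m5 = m2 OR C = LOW OR LOW = LOW
m6 = m3 OR m5 = LOW OR LOW = LOW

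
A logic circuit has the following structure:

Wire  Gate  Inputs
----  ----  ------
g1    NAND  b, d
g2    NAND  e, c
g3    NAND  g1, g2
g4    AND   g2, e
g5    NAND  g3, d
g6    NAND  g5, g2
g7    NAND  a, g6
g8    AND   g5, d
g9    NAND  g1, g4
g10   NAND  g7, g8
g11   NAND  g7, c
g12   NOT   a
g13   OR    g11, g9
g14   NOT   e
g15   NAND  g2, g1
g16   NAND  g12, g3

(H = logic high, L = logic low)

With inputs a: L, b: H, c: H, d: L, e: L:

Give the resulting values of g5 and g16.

g5 = H; g16 = H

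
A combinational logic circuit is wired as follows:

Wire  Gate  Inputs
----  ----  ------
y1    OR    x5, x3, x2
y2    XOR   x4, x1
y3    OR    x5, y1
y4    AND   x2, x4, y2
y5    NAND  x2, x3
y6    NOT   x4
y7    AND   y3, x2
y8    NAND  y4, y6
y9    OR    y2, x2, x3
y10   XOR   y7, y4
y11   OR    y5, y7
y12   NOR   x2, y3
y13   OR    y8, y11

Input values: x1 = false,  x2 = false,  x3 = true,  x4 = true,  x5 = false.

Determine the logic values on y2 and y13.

y2 = true, y13 = true

y1 = x5 OR x3 OR x2 = false OR true OR false = true
y2 = x4 XOR x1 = true XOR false = true
y3 = x5 OR y1 = false OR true = true
y4 = x2 AND x4 AND y2 = false AND true AND true = false
y5 = x2 NAND x3 = false NAND true = true
y6 = NOT x4 = NOT true = false
y7 = y3 AND x2 = true AND false = false
y8 = y4 NAND y6 = false NAND false = true
y11 = y5 OR y7 = true OR false = true
y13 = y8 OR y11 = true OR true = true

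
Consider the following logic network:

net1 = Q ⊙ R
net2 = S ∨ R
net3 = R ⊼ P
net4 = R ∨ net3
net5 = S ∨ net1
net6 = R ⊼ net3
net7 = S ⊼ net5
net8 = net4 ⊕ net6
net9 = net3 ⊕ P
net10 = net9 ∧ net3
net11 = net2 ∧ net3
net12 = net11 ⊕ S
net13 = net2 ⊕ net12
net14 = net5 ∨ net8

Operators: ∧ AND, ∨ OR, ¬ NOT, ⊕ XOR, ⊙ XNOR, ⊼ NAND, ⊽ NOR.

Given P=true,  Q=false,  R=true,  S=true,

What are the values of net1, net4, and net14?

net1 = false; net4 = true; net14 = true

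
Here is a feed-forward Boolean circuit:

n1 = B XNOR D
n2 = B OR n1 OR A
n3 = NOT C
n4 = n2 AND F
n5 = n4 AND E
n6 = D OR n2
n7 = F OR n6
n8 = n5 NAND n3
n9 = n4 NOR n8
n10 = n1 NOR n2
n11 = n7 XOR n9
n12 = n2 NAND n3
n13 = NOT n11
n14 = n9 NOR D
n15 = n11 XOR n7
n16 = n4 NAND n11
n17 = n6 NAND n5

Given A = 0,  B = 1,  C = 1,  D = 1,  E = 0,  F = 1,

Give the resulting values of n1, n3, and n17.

n1 = 1, n3 = 0, n17 = 1

n1 = B XNOR D = 1 XNOR 1 = 1
n2 = B OR n1 OR A = 1 OR 1 OR 0 = 1
n3 = NOT C = NOT 1 = 0
n4 = n2 AND F = 1 AND 1 = 1
n5 = n4 AND E = 1 AND 0 = 0
n6 = D OR n2 = 1 OR 1 = 1
n17 = n6 NAND n5 = 1 NAND 0 = 1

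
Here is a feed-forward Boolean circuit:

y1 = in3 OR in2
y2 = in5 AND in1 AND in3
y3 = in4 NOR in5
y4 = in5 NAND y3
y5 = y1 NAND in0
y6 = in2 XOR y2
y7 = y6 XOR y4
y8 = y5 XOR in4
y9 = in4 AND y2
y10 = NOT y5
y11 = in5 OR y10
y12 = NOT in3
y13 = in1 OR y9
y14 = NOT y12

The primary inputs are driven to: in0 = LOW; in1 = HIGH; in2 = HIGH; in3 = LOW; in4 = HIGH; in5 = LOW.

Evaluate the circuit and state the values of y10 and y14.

y10 = LOW, y14 = LOW

y1 = in3 OR in2 = LOW OR HIGH = HIGH
y5 = y1 NAND in0 = HIGH NAND LOW = HIGH
y10 = NOT y5 = NOT HIGH = LOW
y12 = NOT in3 = NOT LOW = HIGH
y14 = NOT y12 = NOT HIGH = LOW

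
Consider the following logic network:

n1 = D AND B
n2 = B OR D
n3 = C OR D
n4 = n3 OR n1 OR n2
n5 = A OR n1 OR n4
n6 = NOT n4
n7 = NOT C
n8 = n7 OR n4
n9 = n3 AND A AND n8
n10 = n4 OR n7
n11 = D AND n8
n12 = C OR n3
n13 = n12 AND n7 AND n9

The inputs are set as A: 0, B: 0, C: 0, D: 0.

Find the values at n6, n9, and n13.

n1 = D AND B = 0 AND 0 = 0
n2 = B OR D = 0 OR 0 = 0
n3 = C OR D = 0 OR 0 = 0
n4 = n3 OR n1 OR n2 = 0 OR 0 OR 0 = 0
n6 = NOT n4 = NOT 0 = 1
n7 = NOT C = NOT 0 = 1
n8 = n7 OR n4 = 1 OR 0 = 1
n9 = n3 AND A AND n8 = 0 AND 0 AND 1 = 0
n12 = C OR n3 = 0 OR 0 = 0
n13 = n12 AND n7 AND n9 = 0 AND 1 AND 0 = 0

n6 = 1  n9 = 0  n13 = 0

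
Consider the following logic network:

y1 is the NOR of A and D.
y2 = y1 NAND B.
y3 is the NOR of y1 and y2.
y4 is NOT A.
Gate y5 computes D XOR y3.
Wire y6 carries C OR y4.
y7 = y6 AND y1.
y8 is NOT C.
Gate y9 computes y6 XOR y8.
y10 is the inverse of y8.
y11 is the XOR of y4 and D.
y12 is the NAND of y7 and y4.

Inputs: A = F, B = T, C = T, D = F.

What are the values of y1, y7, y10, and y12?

y1 = T; y7 = T; y10 = T; y12 = F

y1 = A NOR D = F NOR F = T
y4 = NOT A = NOT F = T
y6 = C OR y4 = T OR T = T
y7 = y6 AND y1 = T AND T = T
y8 = NOT C = NOT T = F
y10 = NOT y8 = NOT F = T
y12 = y7 NAND y4 = T NAND T = F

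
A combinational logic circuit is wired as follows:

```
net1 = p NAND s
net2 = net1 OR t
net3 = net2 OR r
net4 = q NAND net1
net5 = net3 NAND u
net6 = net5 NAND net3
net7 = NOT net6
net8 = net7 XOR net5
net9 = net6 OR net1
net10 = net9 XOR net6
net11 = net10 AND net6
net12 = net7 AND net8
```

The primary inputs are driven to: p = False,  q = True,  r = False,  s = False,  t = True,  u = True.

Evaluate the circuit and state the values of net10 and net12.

net1 = p NAND s = False NAND False = True
net2 = net1 OR t = True OR True = True
net3 = net2 OR r = True OR False = True
net5 = net3 NAND u = True NAND True = False
net6 = net5 NAND net3 = False NAND True = True
net7 = NOT net6 = NOT True = False
net8 = net7 XOR net5 = False XOR False = False
net9 = net6 OR net1 = True OR True = True
net10 = net9 XOR net6 = True XOR True = False
net12 = net7 AND net8 = False AND False = False

net10 = False; net12 = False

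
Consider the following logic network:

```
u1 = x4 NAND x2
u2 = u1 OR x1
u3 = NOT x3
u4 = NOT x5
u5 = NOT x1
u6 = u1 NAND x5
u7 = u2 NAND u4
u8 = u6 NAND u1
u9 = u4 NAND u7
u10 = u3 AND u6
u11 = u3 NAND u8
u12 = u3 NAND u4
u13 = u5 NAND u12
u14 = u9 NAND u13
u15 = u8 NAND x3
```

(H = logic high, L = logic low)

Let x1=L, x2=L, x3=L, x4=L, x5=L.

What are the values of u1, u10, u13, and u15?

u1 = H; u10 = H; u13 = H; u15 = H

u1 = x4 NAND x2 = L NAND L = H
u3 = NOT x3 = NOT L = H
u4 = NOT x5 = NOT L = H
u5 = NOT x1 = NOT L = H
u6 = u1 NAND x5 = H NAND L = H
u8 = u6 NAND u1 = H NAND H = L
u10 = u3 AND u6 = H AND H = H
u12 = u3 NAND u4 = H NAND H = L
u13 = u5 NAND u12 = H NAND L = H
u15 = u8 NAND x3 = L NAND L = H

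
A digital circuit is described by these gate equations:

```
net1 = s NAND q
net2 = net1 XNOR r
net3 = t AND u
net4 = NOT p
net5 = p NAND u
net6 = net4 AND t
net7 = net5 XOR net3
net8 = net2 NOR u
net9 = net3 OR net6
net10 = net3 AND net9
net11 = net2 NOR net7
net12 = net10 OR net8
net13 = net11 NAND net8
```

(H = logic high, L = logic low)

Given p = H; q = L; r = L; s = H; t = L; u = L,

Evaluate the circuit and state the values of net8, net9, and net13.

net8 = H, net9 = L, net13 = H

net1 = s NAND q = H NAND L = H
net2 = net1 XNOR r = H XNOR L = L
net3 = t AND u = L AND L = L
net4 = NOT p = NOT H = L
net5 = p NAND u = H NAND L = H
net6 = net4 AND t = L AND L = L
net7 = net5 XOR net3 = H XOR L = H
net8 = net2 NOR u = L NOR L = H
net9 = net3 OR net6 = L OR L = L
net11 = net2 NOR net7 = L NOR H = L
net13 = net11 NAND net8 = L NAND H = H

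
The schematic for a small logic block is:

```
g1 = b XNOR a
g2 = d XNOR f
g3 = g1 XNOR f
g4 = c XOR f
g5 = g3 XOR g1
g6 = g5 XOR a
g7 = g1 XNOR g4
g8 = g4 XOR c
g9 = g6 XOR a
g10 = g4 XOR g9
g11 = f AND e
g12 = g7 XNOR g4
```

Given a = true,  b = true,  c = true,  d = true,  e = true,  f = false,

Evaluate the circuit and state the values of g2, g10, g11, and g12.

g1 = b XNOR a = true XNOR true = true
g2 = d XNOR f = true XNOR false = false
g3 = g1 XNOR f = true XNOR false = false
g4 = c XOR f = true XOR false = true
g5 = g3 XOR g1 = false XOR true = true
g6 = g5 XOR a = true XOR true = false
g7 = g1 XNOR g4 = true XNOR true = true
g9 = g6 XOR a = false XOR true = true
g10 = g4 XOR g9 = true XOR true = false
g11 = f AND e = false AND true = false
g12 = g7 XNOR g4 = true XNOR true = true

g2 = false, g10 = false, g11 = false, g12 = true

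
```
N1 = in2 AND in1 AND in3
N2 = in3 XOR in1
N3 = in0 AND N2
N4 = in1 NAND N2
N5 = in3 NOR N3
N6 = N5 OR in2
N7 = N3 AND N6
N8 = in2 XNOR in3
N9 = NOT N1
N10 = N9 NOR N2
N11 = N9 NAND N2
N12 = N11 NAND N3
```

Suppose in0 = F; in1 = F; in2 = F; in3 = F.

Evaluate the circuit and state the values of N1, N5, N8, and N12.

N1 = F, N5 = T, N8 = T, N12 = T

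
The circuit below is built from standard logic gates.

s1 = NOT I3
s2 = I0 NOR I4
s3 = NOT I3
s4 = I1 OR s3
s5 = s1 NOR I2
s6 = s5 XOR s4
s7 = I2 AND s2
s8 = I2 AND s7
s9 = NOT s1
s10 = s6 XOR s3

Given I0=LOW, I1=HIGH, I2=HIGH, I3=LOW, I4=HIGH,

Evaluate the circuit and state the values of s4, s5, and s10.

s4 = HIGH, s5 = LOW, s10 = LOW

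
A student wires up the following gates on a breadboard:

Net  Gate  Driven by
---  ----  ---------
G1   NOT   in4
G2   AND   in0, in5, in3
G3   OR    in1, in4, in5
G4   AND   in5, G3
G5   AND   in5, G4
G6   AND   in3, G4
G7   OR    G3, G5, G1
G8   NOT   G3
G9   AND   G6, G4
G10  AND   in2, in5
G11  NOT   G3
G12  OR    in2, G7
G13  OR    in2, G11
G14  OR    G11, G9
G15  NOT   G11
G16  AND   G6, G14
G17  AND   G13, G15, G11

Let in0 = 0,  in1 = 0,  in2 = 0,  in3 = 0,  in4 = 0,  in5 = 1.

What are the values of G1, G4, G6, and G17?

G1 = NOT in4 = NOT 0 = 1
G3 = in1 OR in4 OR in5 = 0 OR 0 OR 1 = 1
G4 = in5 AND G3 = 1 AND 1 = 1
G6 = in3 AND G4 = 0 AND 1 = 0
G11 = NOT G3 = NOT 1 = 0
G13 = in2 OR G11 = 0 OR 0 = 0
G15 = NOT G11 = NOT 0 = 1
G17 = G13 AND G15 AND G11 = 0 AND 1 AND 0 = 0

G1 = 1  G4 = 1  G6 = 0  G17 = 0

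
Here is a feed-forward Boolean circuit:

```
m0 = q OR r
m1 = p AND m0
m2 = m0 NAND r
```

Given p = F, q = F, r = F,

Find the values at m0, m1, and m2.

m0 = F; m1 = F; m2 = T

m0 = q OR r = F OR F = F
m1 = p AND m0 = F AND F = F
m2 = m0 NAND r = F NAND F = T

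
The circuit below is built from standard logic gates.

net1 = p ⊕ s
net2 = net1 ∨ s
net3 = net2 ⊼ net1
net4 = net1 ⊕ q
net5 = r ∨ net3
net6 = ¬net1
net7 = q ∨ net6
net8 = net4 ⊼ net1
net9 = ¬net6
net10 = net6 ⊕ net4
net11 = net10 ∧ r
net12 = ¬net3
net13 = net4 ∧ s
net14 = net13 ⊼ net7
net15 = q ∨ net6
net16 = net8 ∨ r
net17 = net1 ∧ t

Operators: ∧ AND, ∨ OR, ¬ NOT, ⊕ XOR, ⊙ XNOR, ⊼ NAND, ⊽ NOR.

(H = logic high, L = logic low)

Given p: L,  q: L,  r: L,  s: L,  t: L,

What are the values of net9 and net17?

net9 = L, net17 = L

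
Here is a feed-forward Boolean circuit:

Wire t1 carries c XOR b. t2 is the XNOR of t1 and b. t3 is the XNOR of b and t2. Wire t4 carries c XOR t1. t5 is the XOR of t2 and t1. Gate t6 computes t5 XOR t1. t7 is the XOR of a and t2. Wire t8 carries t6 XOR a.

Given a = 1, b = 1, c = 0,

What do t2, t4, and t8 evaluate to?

t2 = 1; t4 = 1; t8 = 0

t1 = c XOR b = 0 XOR 1 = 1
t2 = t1 XNOR b = 1 XNOR 1 = 1
t4 = c XOR t1 = 0 XOR 1 = 1
t5 = t2 XOR t1 = 1 XOR 1 = 0
t6 = t5 XOR t1 = 0 XOR 1 = 1
t8 = t6 XOR a = 1 XOR 1 = 0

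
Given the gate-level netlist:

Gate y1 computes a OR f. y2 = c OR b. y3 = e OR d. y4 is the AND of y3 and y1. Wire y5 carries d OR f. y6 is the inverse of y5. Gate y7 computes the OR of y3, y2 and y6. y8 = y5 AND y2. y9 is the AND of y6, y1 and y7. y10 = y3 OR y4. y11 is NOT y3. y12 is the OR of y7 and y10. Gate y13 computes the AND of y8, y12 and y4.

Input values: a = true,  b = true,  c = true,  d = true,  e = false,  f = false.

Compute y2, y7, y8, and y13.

y1 = a OR f = true OR false = true
y2 = c OR b = true OR true = true
y3 = e OR d = false OR true = true
y4 = y3 AND y1 = true AND true = true
y5 = d OR f = true OR false = true
y6 = NOT y5 = NOT true = false
y7 = y3 OR y2 OR y6 = true OR true OR false = true
y8 = y5 AND y2 = true AND true = true
y10 = y3 OR y4 = true OR true = true
y12 = y7 OR y10 = true OR true = true
y13 = y8 AND y12 AND y4 = true AND true AND true = true

y2 = true, y7 = true, y8 = true, y13 = true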